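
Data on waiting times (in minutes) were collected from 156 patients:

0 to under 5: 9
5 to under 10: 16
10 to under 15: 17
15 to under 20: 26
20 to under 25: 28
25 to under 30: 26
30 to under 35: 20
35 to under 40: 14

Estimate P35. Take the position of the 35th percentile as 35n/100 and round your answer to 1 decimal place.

17.4

Cumulative frequencies: 9, 25, 42, 68, 96, 122, 142, 156
n = 156; position = 35n/100 = 54.6.
This falls in the class 15 to under 20: L = 15, F = 42, f = 26, h = 5.
35th percentile ≈ 15 + ((54.6 − 42) / 26) × 5 = 17.4231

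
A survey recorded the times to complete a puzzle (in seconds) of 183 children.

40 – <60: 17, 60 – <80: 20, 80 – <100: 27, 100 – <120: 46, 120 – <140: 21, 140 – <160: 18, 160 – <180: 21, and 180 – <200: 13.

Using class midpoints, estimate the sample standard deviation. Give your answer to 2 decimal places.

40.17

Midpoints: 50, 70, 90, 110, 130, 150, 170, 190
n = 183, Σfm = 21210, mean = 115.9016
Σfm² = 2751900
Σf(m − x̄)² = Σfm² − (Σfm)²/n = 2751900 − 21210²/183 = 293626.2295
Sample variance = 293626.2295 / 182 = 1613.3309
Standard deviation = √1613.3309 = 40.1663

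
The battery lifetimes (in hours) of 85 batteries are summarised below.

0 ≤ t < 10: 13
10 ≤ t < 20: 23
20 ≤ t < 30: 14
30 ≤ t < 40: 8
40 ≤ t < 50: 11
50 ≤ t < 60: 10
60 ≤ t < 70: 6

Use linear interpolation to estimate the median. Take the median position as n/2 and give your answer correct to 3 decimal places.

24.643

Cumulative frequencies: 13, 36, 50, 58, 69, 79, 85
n = 85; position = n/2 = 42.5.
This falls in the class 20 ≤ t < 30: L = 20, F = 36, f = 14, h = 10.
Median ≈ 20 + ((42.5 − 36) / 14) × 10 = 24.6429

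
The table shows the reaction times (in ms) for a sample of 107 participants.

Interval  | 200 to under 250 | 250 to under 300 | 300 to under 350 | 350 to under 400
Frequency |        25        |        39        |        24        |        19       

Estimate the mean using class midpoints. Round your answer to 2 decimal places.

Midpoints: 225, 275, 325, 375
Σfm = 25×225 + 39×275 + 24×325 + 19×375 = 31275
n = Σf = 107
Mean = 31275 / 107 = 292.2897

292.29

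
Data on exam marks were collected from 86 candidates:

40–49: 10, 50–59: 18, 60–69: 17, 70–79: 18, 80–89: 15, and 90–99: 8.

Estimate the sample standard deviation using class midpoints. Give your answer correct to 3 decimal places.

15.129

Midpoints: 44.5, 54.5, 64.5, 74.5, 84.5, 94.5
n = 86, Σfm = 5887, mean = 68.4535
Σfm² = 422441.5
Σf(m − x̄)² = Σfm² − (Σfm)²/n = 422441.5 − 5887²/86 = 19455.8140
Sample variance = 19455.8140 / 85 = 228.8919
Standard deviation = √228.8919 = 15.1292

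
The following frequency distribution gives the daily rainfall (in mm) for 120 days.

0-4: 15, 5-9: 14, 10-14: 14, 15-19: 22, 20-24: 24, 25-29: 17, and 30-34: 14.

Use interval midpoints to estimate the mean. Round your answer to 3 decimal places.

17.542

Midpoints: 2, 7, 12, 17, 22, 27, 32
Σfm = 15×2 + 14×7 + 14×12 + 22×17 + 24×22 + 17×27 + 14×32 = 2105
n = Σf = 120
Mean = 2105 / 120 = 17.5417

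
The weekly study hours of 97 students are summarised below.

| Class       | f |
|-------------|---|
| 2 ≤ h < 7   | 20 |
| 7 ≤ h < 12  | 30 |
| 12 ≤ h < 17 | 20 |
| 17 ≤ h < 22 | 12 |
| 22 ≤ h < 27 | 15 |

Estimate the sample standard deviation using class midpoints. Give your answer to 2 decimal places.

Midpoints: 4.5, 9.5, 14.5, 19.5, 24.5
n = 97, Σfm = 1266.5, mean = 13.0567
Σfm² = 20884.25
Σf(m − x̄)² = Σfm² − (Σfm)²/n = 20884.25 − 1266.5²/97 = 4347.9381
Sample variance = 4347.9381 / 96 = 45.2910
Standard deviation = √45.2910 = 6.7299

6.73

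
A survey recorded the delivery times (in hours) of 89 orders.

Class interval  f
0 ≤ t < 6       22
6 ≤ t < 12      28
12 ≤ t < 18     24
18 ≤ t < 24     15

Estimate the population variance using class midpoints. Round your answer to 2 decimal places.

Midpoints: 3, 9, 15, 21
n = 89, Σfm = 993, mean = 11.1573
Σfm² = 14481
Σf(m − x̄)² = Σfm² − (Σfm)²/n = 14481 − 993²/89 = 3401.7978
Population variance = 3401.7978 / 89 = 38.2224

38.22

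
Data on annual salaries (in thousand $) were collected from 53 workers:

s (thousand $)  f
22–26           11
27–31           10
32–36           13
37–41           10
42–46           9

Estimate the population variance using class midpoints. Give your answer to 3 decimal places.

Midpoints: 24, 29, 34, 39, 44
n = 53, Σfm = 1782, mean = 33.6226
Σfm² = 62408
Σf(m − x̄)² = Σfm² − (Σfm)²/n = 62408 − 1782²/53 = 2492.4528
Population variance = 2492.4528 / 53 = 47.0274

47.027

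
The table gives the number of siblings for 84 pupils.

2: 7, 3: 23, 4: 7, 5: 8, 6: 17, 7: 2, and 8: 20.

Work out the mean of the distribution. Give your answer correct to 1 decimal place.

5.1

Values: 2, 3, 4, 5, 6, 7, 8
Σfx = 7×2 + 23×3 + 7×4 + 8×5 + 17×6 + 2×7 + 20×8 = 427
n = Σf = 84
Mean = 427 / 84 = 5.0833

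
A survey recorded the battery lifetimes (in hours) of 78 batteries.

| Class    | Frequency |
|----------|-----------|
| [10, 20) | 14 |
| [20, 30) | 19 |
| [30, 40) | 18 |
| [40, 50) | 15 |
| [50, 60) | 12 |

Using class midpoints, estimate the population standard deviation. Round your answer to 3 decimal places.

13.262

Midpoints: 15, 25, 35, 45, 55
n = 78, Σfm = 2650, mean = 33.9744
Σfm² = 103750
Σf(m − x̄)² = Σfm² − (Σfm)²/n = 103750 − 2650²/78 = 13717.9487
Population variance = 13717.9487 / 78 = 175.8711
Standard deviation = √175.8711 = 13.2616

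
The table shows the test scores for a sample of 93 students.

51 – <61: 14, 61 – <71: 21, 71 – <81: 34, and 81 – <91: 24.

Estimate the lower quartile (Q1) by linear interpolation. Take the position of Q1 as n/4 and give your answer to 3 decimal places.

65.405

Cumulative frequencies: 14, 35, 69, 93
n = 93; position = n/4 = 23.25.
This falls in the class 61 – <71: L = 61, F = 14, f = 21, h = 10.
Lower quartile ≈ 61 + ((23.25 − 14) / 21) × 10 = 65.4048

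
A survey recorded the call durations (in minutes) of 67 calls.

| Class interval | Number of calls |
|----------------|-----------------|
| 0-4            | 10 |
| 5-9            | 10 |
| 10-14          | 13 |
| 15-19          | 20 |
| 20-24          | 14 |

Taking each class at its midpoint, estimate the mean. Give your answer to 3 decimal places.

Midpoints: 2, 7, 12, 17, 22
Σfm = 10×2 + 10×7 + 13×12 + 20×17 + 14×22 = 894
n = Σf = 67
Mean = 894 / 67 = 13.3433

13.343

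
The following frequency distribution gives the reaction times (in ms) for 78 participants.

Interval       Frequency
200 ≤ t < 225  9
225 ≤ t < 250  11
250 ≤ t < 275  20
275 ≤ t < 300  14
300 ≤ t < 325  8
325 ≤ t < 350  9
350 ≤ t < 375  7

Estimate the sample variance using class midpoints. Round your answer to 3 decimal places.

1995.088

Midpoints: 212.5, 237.5, 262.5, 287.5, 312.5, 337.5, 362.5
n = 78, Σfm = 21875, mean = 280.4487
Σfm² = 6288437.5
Σf(m − x̄)² = Σfm² − (Σfm)²/n = 6288437.5 − 21875²/78 = 153621.7949
Sample variance = 153621.7949 / 77 = 1995.0882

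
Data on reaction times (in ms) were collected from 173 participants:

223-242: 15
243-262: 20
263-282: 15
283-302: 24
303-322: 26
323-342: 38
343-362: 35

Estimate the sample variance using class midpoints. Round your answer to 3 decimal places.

Midpoints: 232.5, 252.5, 272.5, 292.5, 312.5, 332.5, 352.5
n = 173, Σfm = 52742.5, mean = 304.8699
Σfm² = 16342331.25
Σf(m − x̄)² = Σfm² − (Σfm)²/n = 16342331.25 − 52742.5²/173 = 262728.3237
Sample variance = 262728.3237 / 172 = 1527.4903

1527.490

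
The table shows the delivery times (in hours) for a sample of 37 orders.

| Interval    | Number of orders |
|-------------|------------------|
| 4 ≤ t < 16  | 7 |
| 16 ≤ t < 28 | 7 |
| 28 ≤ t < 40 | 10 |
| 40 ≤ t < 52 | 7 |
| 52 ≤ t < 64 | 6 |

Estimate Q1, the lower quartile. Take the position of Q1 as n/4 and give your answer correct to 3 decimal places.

Cumulative frequencies: 7, 14, 24, 31, 37
n = 37; position = n/4 = 9.25.
This falls in the class 16 ≤ t < 28: L = 16, F = 7, f = 7, h = 12.
Lower quartile ≈ 16 + ((9.25 − 7) / 7) × 12 = 19.8571

19.857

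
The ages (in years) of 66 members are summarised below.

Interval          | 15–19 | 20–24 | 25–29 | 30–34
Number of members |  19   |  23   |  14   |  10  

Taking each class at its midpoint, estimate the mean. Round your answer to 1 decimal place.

Midpoints: 17, 22, 27, 32
Σfm = 19×17 + 23×22 + 14×27 + 10×32 = 1527
n = Σf = 66
Mean = 1527 / 66 = 23.1364

23.1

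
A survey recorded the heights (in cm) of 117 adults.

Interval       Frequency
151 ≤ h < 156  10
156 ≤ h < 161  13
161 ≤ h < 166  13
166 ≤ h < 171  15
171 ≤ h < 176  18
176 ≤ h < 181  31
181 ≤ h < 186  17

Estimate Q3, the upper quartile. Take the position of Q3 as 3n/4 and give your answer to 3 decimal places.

Cumulative frequencies: 10, 23, 36, 51, 69, 100, 117
n = 117; position = 3n/4 = 87.75.
This falls in the class 176 ≤ h < 181: L = 176, F = 69, f = 31, h = 5.
Upper quartile ≈ 176 + ((87.75 − 69) / 31) × 5 = 179.0242

179.024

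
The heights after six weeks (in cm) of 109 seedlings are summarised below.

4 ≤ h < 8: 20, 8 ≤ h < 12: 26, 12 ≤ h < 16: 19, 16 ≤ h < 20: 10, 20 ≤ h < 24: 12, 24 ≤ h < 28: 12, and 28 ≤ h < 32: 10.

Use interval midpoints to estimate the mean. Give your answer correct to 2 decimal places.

15.61

Midpoints: 6, 10, 14, 18, 22, 26, 30
Σfm = 20×6 + 26×10 + 19×14 + 10×18 + 12×22 + 12×26 + 10×30 = 1702
n = Σf = 109
Mean = 1702 / 109 = 15.6147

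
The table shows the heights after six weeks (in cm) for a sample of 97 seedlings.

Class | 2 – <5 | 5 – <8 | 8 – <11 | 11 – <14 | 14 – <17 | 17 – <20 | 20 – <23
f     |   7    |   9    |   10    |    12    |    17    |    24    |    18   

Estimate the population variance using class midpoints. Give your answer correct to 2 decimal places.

Midpoints: 3.5, 6.5, 9.5, 12.5, 15.5, 18.5, 21.5
n = 97, Σfm = 1422.5, mean = 14.6649
Σfm² = 23862.25
Σf(m − x̄)² = Σfm² − (Σfm)²/n = 23862.25 − 1422.5²/97 = 3001.3608
Population variance = 3001.3608 / 97 = 30.9419

30.94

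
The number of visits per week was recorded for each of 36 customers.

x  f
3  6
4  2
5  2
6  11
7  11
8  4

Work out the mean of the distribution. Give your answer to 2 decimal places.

Values: 3, 4, 5, 6, 7, 8
Σfx = 6×3 + 2×4 + 2×5 + 11×6 + 11×7 + 4×8 = 211
n = Σf = 36
Mean = 211 / 36 = 5.8611

5.86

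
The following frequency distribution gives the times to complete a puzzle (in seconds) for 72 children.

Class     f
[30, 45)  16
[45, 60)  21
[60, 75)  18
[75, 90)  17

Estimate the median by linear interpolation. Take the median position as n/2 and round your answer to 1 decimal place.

59.3

Cumulative frequencies: 16, 37, 55, 72
n = 72; position = n/2 = 36.
This falls in the class [45, 60): L = 45, F = 16, f = 21, h = 15.
Median ≈ 45 + ((36 − 16) / 21) × 15 = 59.2857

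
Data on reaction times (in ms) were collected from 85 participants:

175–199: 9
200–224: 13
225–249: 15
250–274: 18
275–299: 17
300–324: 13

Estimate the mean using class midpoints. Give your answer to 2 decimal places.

254.65

Midpoints: 187, 212, 237, 262, 287, 312
Σfm = 9×187 + 13×212 + 15×237 + 18×262 + 17×287 + 13×312 = 21645
n = Σf = 85
Mean = 21645 / 85 = 254.6471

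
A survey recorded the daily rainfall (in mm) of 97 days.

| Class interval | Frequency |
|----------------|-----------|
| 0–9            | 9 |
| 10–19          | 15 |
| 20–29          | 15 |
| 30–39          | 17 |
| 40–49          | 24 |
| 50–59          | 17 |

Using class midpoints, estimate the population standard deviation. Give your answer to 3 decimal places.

Midpoints: 4.5, 14.5, 24.5, 34.5, 44.5, 54.5
n = 97, Σfm = 3206.5, mean = 33.0567
Σfm² = 130594.25
Σf(m − x̄)² = Σfm² − (Σfm)²/n = 130594.25 − 3206.5²/97 = 24597.9381
Population variance = 24597.9381 / 97 = 253.5870
Standard deviation = √253.5870 = 15.9244

15.924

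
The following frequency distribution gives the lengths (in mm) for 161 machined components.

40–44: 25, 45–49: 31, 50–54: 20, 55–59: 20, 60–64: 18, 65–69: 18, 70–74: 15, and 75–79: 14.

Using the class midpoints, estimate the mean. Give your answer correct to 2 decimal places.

Midpoints: 42, 47, 52, 57, 62, 67, 72, 77
Σfm = 25×42 + 31×47 + 20×52 + 20×57 + 18×62 + 18×67 + 15×72 + 14×77 = 9167
n = Σf = 161
Mean = 9167 / 161 = 56.9379

56.94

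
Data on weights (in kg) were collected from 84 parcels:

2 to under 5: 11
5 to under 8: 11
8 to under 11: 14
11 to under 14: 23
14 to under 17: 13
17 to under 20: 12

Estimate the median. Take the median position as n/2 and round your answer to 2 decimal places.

Cumulative frequencies: 11, 22, 36, 59, 72, 84
n = 84; position = n/2 = 42.
This falls in the class 11 to under 14: L = 11, F = 36, f = 23, h = 3.
Median ≈ 11 + ((42 − 36) / 23) × 3 = 11.7826

11.78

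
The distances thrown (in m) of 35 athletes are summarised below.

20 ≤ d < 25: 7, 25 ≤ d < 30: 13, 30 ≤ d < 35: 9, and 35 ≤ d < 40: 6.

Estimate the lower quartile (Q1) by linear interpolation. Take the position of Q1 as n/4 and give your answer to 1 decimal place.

25.7

Cumulative frequencies: 7, 20, 29, 35
n = 35; position = n/4 = 8.75.
This falls in the class 25 ≤ d < 30: L = 25, F = 7, f = 13, h = 5.
Lower quartile ≈ 25 + ((8.75 − 7) / 13) × 5 = 25.6731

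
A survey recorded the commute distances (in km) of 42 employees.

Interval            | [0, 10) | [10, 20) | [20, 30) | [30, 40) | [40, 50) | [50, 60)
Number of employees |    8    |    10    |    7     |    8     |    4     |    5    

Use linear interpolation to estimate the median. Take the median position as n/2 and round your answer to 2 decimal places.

Cumulative frequencies: 8, 18, 25, 33, 37, 42
n = 42; position = n/2 = 21.
This falls in the class [20, 30): L = 20, F = 18, f = 7, h = 10.
Median ≈ 20 + ((21 − 18) / 7) × 10 = 24.2857

24.29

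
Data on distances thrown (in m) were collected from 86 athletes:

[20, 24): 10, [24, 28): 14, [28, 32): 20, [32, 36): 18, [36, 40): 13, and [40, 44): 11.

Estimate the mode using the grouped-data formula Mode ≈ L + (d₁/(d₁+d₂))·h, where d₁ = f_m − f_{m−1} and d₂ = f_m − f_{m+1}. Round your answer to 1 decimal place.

Modal class: [28, 32) (highest frequency 20).
d₁ = 20 − 14 = 6, d₂ = 20 − 18 = 2
Mode ≈ 28 + (6/(6+2)) × 4 = 28 + 3.0000 = 31.0000

31.0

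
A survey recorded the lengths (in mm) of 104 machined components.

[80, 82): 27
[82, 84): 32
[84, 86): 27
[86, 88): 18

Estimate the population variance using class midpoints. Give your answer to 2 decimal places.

4.37

Midpoints: 81, 83, 85, 87
n = 104, Σfm = 8704, mean = 83.6923
Σfm² = 728912
Σf(m − x̄)² = Σfm² − (Σfm)²/n = 728912 − 8704²/104 = 454.1538
Population variance = 454.1538 / 104 = 4.3669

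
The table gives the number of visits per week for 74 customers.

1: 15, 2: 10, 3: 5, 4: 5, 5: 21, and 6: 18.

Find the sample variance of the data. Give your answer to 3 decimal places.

Values: 1, 2, 3, 4, 5, 6
n = 74, Σfx = 283, mean = 3.8243
Σfx² = 1353
Σf(x − x̄)² = Σfx² − (Σfx)²/n = 1353 − 283²/74 = 270.7162
Sample variance = 270.7162 / 73 = 3.7084

3.708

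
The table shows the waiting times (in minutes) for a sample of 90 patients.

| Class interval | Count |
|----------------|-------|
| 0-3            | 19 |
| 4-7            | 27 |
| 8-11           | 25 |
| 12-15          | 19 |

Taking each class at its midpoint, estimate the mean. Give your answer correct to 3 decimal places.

7.456

Midpoints: 1.5, 5.5, 9.5, 13.5
Σfm = 19×1.5 + 27×5.5 + 25×9.5 + 19×13.5 = 671
n = Σf = 90
Mean = 671 / 90 = 7.4556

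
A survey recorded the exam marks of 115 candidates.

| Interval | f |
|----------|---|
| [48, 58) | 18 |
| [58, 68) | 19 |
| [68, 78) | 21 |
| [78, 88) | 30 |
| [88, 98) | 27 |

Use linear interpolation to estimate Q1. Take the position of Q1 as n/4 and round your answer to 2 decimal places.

Cumulative frequencies: 18, 37, 58, 88, 115
n = 115; position = n/4 = 28.75.
This falls in the class [58, 68): L = 58, F = 18, f = 19, h = 10.
Lower quartile ≈ 58 + ((28.75 − 18) / 19) × 10 = 63.6579

63.66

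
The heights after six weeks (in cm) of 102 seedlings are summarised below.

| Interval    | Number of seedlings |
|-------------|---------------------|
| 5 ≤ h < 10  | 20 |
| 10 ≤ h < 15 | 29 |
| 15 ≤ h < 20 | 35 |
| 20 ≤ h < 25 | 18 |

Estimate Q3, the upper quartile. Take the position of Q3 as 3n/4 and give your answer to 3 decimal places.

Cumulative frequencies: 20, 49, 84, 102
n = 102; position = 3n/4 = 76.5.
This falls in the class 15 ≤ h < 20: L = 15, F = 49, f = 35, h = 5.
Upper quartile ≈ 15 + ((76.5 − 49) / 35) × 5 = 18.9286

18.929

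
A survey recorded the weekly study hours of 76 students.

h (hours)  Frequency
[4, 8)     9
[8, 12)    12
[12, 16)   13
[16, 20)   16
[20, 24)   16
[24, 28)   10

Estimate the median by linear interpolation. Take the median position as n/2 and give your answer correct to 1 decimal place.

Cumulative frequencies: 9, 21, 34, 50, 66, 76
n = 76; position = n/2 = 38.
This falls in the class [16, 20): L = 16, F = 34, f = 16, h = 4.
Median ≈ 16 + ((38 − 34) / 16) × 4 = 17.0000

17.0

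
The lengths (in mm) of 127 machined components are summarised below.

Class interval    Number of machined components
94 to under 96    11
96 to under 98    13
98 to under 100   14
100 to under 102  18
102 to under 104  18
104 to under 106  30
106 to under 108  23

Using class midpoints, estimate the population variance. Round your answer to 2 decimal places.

Midpoints: 95, 97, 99, 101, 103, 105, 107
n = 127, Σfm = 12975, mean = 102.1654
Σfm² = 1327463
Σf(m − x̄)² = Σfm² − (Σfm)²/n = 1327463 − 12975²/127 = 1867.5276
Population variance = 1867.5276 / 127 = 14.7049

14.70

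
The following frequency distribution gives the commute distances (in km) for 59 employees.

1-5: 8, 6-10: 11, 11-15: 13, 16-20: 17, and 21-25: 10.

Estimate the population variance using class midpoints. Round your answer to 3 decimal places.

41.655

Midpoints: 3, 8, 13, 18, 23
n = 59, Σfm = 817, mean = 13.8475
Σfm² = 13771
Σf(m − x̄)² = Σfm² − (Σfm)²/n = 13771 − 817²/59 = 2457.6271
Population variance = 2457.6271 / 59 = 41.6547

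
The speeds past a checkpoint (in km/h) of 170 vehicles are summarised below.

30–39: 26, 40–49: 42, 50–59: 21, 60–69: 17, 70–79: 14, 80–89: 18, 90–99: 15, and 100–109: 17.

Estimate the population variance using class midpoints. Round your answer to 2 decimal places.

Midpoints: 34.5, 44.5, 54.5, 64.5, 74.5, 84.5, 94.5, 104.5
n = 170, Σfm = 10765, mean = 63.3235
Σfm² = 773042.5
Σf(m − x̄)² = Σfm² − (Σfm)²/n = 773042.5 − 10765²/170 = 91364.7059
Population variance = 91364.7059 / 170 = 537.4394

537.44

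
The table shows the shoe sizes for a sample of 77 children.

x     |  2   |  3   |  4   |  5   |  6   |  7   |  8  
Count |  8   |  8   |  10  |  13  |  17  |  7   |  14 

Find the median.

5

Cumulative frequencies: 8, 16, 26, 39, 56, 63, 77
n = 77, so the median is the value in position (n+1)/2 = 39.
Position 39 falls at value 5.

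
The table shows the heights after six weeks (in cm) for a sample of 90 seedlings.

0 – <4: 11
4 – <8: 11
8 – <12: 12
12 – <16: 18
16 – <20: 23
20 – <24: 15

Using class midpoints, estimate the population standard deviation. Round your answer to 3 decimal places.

6.475

Midpoints: 2, 6, 10, 14, 18, 22
n = 90, Σfm = 1204, mean = 13.3778
Σfm² = 19880
Σf(m − x̄)² = Σfm² − (Σfm)²/n = 19880 − 1204²/90 = 3773.1556
Population variance = 3773.1556 / 90 = 41.9240
Standard deviation = √41.9240 = 6.4749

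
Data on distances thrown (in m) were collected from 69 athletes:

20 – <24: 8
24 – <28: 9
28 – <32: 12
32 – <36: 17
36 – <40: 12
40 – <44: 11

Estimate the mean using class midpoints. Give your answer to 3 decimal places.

32.841

Midpoints: 22, 26, 30, 34, 38, 42
Σfm = 8×22 + 9×26 + 12×30 + 17×34 + 12×38 + 11×42 = 2266
n = Σf = 69
Mean = 2266 / 69 = 32.8406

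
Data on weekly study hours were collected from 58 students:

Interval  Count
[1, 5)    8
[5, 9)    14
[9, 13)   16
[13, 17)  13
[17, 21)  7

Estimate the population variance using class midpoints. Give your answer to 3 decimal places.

23.957

Midpoints: 3, 7, 11, 15, 19
n = 58, Σfm = 626, mean = 10.7931
Σfm² = 8146
Σf(m − x̄)² = Σfm² − (Σfm)²/n = 8146 − 626²/58 = 1389.5172
Population variance = 1389.5172 / 58 = 23.9572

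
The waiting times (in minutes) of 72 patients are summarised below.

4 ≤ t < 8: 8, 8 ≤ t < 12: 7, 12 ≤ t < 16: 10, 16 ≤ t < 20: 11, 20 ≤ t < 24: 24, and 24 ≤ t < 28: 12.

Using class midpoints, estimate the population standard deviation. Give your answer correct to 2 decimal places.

Midpoints: 6, 10, 14, 18, 22, 26
n = 72, Σfm = 1296, mean = 18.0000
Σfm² = 26240
Σf(m − x̄)² = Σfm² − (Σfm)²/n = 26240 − 1296²/72 = 2912.0000
Population variance = 2912.0000 / 72 = 40.4444
Standard deviation = √40.4444 = 6.3596

6.36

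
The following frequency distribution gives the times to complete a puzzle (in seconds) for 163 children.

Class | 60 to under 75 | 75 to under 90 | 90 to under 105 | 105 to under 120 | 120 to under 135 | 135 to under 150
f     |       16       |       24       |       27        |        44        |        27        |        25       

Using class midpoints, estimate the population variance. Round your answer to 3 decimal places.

Midpoints: 67.5, 82.5, 97.5, 112.5, 127.5, 142.5
n = 163, Σfm = 17647.5, mean = 108.2669
Σfm² = 1996368.75
Σf(m − x̄)² = Σfm² − (Σfm)²/n = 1996368.75 − 17647.5²/163 = 85729.1411
Population variance = 85729.1411 / 163 = 525.9457

525.946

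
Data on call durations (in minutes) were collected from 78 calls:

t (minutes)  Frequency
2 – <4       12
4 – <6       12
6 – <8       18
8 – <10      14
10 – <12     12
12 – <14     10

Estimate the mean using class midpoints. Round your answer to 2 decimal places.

7.82

Midpoints: 3, 5, 7, 9, 11, 13
Σfm = 12×3 + 12×5 + 18×7 + 14×9 + 12×11 + 10×13 = 610
n = Σf = 78
Mean = 610 / 78 = 7.8205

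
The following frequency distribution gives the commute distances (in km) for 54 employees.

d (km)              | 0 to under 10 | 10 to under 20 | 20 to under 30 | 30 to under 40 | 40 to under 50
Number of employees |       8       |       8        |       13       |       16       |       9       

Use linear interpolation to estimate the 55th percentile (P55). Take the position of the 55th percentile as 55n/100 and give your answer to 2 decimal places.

30.44

Cumulative frequencies: 8, 16, 29, 45, 54
n = 54; position = 55n/100 = 29.7.
This falls in the class 30 to under 40: L = 30, F = 29, f = 16, h = 10.
55th percentile ≈ 30 + ((29.7 − 29) / 16) × 10 = 30.4375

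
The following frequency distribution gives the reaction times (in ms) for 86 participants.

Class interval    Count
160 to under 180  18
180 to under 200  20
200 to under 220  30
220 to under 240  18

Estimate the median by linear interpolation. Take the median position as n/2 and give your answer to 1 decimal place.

Cumulative frequencies: 18, 38, 68, 86
n = 86; position = n/2 = 43.
This falls in the class 200 to under 220: L = 200, F = 38, f = 30, h = 20.
Median ≈ 200 + ((43 − 38) / 30) × 20 = 203.3333

203.3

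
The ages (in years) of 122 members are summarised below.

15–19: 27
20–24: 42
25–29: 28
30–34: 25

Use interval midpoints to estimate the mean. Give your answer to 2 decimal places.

Midpoints: 17, 22, 27, 32
Σfm = 27×17 + 42×22 + 28×27 + 25×32 = 2939
n = Σf = 122
Mean = 2939 / 122 = 24.0902

24.09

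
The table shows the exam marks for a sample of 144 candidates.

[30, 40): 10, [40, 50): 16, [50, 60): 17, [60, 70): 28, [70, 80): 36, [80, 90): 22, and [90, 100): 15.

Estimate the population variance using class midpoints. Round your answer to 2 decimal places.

288.41

Midpoints: 35, 45, 55, 65, 75, 85, 95
n = 144, Σfm = 9820, mean = 68.1944
Σfm² = 711200
Σf(m − x̄)² = Σfm² − (Σfm)²/n = 711200 − 9820²/144 = 41530.5556
Population variance = 41530.5556 / 144 = 288.4066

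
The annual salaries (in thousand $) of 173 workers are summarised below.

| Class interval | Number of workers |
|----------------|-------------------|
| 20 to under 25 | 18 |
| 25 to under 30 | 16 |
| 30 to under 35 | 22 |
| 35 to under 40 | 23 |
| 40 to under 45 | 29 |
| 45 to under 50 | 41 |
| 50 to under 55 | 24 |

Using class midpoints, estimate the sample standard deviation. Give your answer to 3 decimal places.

9.527

Midpoints: 22.5, 27.5, 32.5, 37.5, 42.5, 47.5, 52.5
n = 173, Σfm = 6862.5, mean = 39.6676
Σfm² = 287831.25
Σf(m − x̄)² = Σfm² − (Σfm)²/n = 287831.25 − 6862.5²/173 = 15612.1387
Sample variance = 15612.1387 / 172 = 90.7682
Standard deviation = √90.7682 = 9.5272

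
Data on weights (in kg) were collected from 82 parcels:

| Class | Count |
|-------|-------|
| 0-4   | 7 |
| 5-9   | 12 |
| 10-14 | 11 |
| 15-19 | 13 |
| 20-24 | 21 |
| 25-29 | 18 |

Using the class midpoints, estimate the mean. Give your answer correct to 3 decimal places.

17.061

Midpoints: 2, 7, 12, 17, 22, 27
Σfm = 7×2 + 12×7 + 11×12 + 13×17 + 21×22 + 18×27 = 1399
n = Σf = 82
Mean = 1399 / 82 = 17.0610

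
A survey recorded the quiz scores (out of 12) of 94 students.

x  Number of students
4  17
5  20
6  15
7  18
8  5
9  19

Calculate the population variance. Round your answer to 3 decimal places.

Values: 4, 5, 6, 7, 8, 9
n = 94, Σfx = 595, mean = 6.3298
Σfx² = 4053
Σf(x − x̄)² = Σfx² − (Σfx)²/n = 4053 − 595²/94 = 286.7766
Population variance = 286.7766 / 94 = 3.0508

3.051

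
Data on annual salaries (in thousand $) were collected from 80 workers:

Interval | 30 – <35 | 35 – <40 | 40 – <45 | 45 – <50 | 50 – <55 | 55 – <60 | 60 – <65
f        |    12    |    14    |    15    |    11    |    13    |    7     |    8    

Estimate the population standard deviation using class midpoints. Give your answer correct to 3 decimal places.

Midpoints: 32.5, 37.5, 42.5, 47.5, 52.5, 57.5, 62.5
n = 80, Σfm = 3660, mean = 45.7500
Σfm² = 174500
Σf(m − x̄)² = Σfm² − (Σfm)²/n = 174500 − 3660²/80 = 7055.0000
Population variance = 7055.0000 / 80 = 88.1875
Standard deviation = √88.1875 = 9.3908

9.391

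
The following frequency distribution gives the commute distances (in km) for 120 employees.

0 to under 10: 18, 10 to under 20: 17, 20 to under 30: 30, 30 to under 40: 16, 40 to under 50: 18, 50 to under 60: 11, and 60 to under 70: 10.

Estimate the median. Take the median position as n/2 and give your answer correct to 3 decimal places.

28.333

Cumulative frequencies: 18, 35, 65, 81, 99, 110, 120
n = 120; position = n/2 = 60.
This falls in the class 20 to under 30: L = 20, F = 35, f = 30, h = 10.
Median ≈ 20 + ((60 − 35) / 30) × 10 = 28.3333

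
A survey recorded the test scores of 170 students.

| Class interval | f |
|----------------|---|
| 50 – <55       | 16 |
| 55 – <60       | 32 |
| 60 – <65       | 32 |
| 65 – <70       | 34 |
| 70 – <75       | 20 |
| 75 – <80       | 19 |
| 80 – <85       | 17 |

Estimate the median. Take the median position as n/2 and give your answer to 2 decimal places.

Cumulative frequencies: 16, 48, 80, 114, 134, 153, 170
n = 170; position = n/2 = 85.
This falls in the class 65 – <70: L = 65, F = 80, f = 34, h = 5.
Median ≈ 65 + ((85 − 80) / 34) × 5 = 65.7353

65.74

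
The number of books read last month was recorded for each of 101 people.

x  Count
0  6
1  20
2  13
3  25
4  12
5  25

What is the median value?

3

Cumulative frequencies: 6, 26, 39, 64, 76, 101
n = 101, so the median is the value in position (n+1)/2 = 51.
Position 51 falls at value 3.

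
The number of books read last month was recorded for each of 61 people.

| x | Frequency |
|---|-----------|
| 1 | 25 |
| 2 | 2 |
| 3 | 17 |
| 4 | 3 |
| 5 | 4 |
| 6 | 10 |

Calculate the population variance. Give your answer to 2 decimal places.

Values: 1, 2, 3, 4, 5, 6
n = 61, Σfx = 172, mean = 2.8197
Σfx² = 694
Σf(x − x̄)² = Σfx² − (Σfx)²/n = 694 − 172²/61 = 209.0164
Population variance = 209.0164 / 61 = 3.4265

3.43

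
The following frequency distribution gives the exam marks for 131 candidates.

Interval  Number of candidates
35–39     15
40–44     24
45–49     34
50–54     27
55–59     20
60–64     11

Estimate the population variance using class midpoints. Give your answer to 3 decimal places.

Midpoints: 37, 42, 47, 52, 57, 62
n = 131, Σfm = 6387, mean = 48.7557
Σfm² = 318249
Σf(m − x̄)² = Σfm² − (Σfm)²/n = 318249 − 6387²/131 = 6846.1832
Population variance = 6846.1832 / 131 = 52.2609

52.261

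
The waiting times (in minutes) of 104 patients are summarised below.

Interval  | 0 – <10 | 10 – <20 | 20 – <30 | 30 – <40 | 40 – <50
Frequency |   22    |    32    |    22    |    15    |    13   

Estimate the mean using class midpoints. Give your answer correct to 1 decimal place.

21.6

Midpoints: 5, 15, 25, 35, 45
Σfm = 22×5 + 32×15 + 22×25 + 15×35 + 13×45 = 2250
n = Σf = 104
Mean = 2250 / 104 = 21.6346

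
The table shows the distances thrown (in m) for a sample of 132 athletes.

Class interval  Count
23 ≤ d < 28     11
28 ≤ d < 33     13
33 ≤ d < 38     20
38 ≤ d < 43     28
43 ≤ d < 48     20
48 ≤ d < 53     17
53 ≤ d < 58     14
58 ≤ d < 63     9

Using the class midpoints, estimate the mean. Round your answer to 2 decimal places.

Midpoints: 25.5, 30.5, 35.5, 40.5, 45.5, 50.5, 55.5, 60.5
Σfm = 11×25.5 + 13×30.5 + 20×35.5 + 28×40.5 + 20×45.5 + 17×50.5 + 14×55.5 + 9×60.5 = 5611
n = Σf = 132
Mean = 5611 / 132 = 42.5076

42.51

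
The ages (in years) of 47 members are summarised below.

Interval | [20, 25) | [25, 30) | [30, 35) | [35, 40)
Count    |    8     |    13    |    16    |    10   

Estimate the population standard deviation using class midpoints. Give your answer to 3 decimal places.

Midpoints: 22.5, 27.5, 32.5, 37.5
n = 47, Σfm = 1432.5, mean = 30.4787
Σfm² = 44843.75
Σf(m − x̄)² = Σfm² − (Σfm)²/n = 44843.75 − 1432.5²/47 = 1182.9787
Population variance = 1182.9787 / 47 = 25.1698
Standard deviation = √25.1698 = 5.0169

5.017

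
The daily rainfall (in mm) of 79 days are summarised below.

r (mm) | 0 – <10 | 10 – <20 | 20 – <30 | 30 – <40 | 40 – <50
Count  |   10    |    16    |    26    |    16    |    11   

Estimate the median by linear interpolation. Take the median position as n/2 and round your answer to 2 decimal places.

25.19

Cumulative frequencies: 10, 26, 52, 68, 79
n = 79; position = n/2 = 39.5.
This falls in the class 20 – <30: L = 20, F = 26, f = 26, h = 10.
Median ≈ 20 + ((39.5 − 26) / 26) × 10 = 25.1923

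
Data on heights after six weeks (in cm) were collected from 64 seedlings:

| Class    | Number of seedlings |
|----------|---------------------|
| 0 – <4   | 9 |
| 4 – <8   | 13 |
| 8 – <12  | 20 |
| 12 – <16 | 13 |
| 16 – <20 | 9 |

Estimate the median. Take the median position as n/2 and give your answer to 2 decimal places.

Cumulative frequencies: 9, 22, 42, 55, 64
n = 64; position = n/2 = 32.
This falls in the class 8 – <12: L = 8, F = 22, f = 20, h = 4.
Median ≈ 8 + ((32 − 22) / 20) × 4 = 10.0000

10.00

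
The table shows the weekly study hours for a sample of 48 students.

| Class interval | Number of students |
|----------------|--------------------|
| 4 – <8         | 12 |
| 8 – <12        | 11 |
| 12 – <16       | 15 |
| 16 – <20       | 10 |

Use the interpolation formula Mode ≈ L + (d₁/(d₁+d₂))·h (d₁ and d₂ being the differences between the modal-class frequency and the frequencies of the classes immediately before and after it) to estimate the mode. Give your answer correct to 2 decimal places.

13.78

Modal class: 12 – <16 (highest frequency 15).
d₁ = 15 − 11 = 4, d₂ = 15 − 10 = 5
Mode ≈ 12 + (4/(4+5)) × 4 = 12 + 1.7778 = 13.7778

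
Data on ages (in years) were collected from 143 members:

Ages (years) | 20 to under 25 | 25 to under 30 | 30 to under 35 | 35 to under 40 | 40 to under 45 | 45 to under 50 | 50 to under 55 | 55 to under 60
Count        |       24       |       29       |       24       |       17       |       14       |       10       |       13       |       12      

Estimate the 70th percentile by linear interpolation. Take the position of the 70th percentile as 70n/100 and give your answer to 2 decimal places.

Cumulative frequencies: 24, 53, 77, 94, 108, 118, 131, 143
n = 143; position = 70n/100 = 100.1.
This falls in the class 40 to under 45: L = 40, F = 94, f = 14, h = 5.
70th percentile ≈ 40 + ((100.1 − 94) / 14) × 5 = 42.1786

42.18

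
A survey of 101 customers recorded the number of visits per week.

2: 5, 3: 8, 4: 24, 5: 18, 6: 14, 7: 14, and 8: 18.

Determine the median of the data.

5

Cumulative frequencies: 5, 13, 37, 55, 69, 83, 101
n = 101, so the median is the value in position (n+1)/2 = 51.
Position 51 falls at value 5.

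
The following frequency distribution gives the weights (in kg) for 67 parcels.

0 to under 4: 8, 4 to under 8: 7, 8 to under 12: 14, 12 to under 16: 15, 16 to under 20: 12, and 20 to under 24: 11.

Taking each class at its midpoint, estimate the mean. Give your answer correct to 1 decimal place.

12.9

Midpoints: 2, 6, 10, 14, 18, 22
Σfm = 8×2 + 7×6 + 14×10 + 15×14 + 12×18 + 11×22 = 866
n = Σf = 67
Mean = 866 / 67 = 12.9254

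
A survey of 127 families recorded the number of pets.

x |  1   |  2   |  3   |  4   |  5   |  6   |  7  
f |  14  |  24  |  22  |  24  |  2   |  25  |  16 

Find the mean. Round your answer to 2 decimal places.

Values: 1, 2, 3, 4, 5, 6, 7
Σfx = 14×1 + 24×2 + 22×3 + 24×4 + 2×5 + 25×6 + 16×7 = 496
n = Σf = 127
Mean = 496 / 127 = 3.9055

3.91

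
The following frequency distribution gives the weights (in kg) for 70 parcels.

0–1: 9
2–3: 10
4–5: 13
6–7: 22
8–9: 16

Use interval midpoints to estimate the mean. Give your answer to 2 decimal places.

5.24

Midpoints: 0.5, 2.5, 4.5, 6.5, 8.5
Σfm = 9×0.5 + 10×2.5 + 13×4.5 + 22×6.5 + 16×8.5 = 367
n = Σf = 70
Mean = 367 / 70 = 5.2429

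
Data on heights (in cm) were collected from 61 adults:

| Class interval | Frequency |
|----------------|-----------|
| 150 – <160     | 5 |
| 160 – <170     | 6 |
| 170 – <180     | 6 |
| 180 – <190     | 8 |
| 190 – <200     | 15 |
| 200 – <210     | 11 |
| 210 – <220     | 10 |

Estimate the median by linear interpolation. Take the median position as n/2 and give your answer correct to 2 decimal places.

Cumulative frequencies: 5, 11, 17, 25, 40, 51, 61
n = 61; position = n/2 = 30.5.
This falls in the class 190 – <200: L = 190, F = 25, f = 15, h = 10.
Median ≈ 190 + ((30.5 − 25) / 15) × 10 = 193.6667

193.67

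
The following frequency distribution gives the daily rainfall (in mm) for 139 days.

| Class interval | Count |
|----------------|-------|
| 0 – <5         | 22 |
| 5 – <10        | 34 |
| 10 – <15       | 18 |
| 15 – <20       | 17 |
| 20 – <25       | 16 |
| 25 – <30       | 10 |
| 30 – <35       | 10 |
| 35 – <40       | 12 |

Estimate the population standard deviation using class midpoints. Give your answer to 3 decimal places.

Midpoints: 2.5, 7.5, 12.5, 17.5, 22.5, 27.5, 32.5, 37.5
n = 139, Σfm = 2242.5, mean = 16.1331
Σfm² = 53168.75
Σf(m − x̄)² = Σfm² − (Σfm)²/n = 53168.75 − 2242.5²/139 = 16990.2878
Population variance = 16990.2878 / 139 = 122.2323
Standard deviation = √122.2323 = 11.0559

11.056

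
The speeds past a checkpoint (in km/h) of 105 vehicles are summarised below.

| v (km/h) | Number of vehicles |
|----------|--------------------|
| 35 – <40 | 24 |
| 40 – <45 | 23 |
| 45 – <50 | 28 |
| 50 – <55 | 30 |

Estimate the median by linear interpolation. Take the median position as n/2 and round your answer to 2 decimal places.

Cumulative frequencies: 24, 47, 75, 105
n = 105; position = n/2 = 52.5.
This falls in the class 45 – <50: L = 45, F = 47, f = 28, h = 5.
Median ≈ 45 + ((52.5 − 47) / 28) × 5 = 45.9821

45.98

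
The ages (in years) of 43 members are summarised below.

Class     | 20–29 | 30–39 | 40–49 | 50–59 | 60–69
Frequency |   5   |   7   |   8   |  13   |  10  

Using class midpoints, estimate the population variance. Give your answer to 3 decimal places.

172.201

Midpoints: 24.5, 34.5, 44.5, 54.5, 64.5
n = 43, Σfm = 2073.5, mean = 48.2209
Σfm² = 107390.75
Σf(m − x̄)² = Σfm² − (Σfm)²/n = 107390.75 − 2073.5²/43 = 7404.6512
Population variance = 7404.6512 / 43 = 172.2012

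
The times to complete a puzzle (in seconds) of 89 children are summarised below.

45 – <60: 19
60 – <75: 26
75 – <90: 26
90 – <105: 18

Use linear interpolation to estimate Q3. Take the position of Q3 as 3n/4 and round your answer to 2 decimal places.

87.55

Cumulative frequencies: 19, 45, 71, 89
n = 89; position = 3n/4 = 66.75.
This falls in the class 75 – <90: L = 75, F = 45, f = 26, h = 15.
Upper quartile ≈ 75 + ((66.75 − 45) / 26) × 15 = 87.5481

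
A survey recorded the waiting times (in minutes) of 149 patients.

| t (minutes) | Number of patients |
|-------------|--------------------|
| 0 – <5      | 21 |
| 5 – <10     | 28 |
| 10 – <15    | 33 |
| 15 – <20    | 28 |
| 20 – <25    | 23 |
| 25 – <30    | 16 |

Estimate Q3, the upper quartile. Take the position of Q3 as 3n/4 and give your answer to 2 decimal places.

Cumulative frequencies: 21, 49, 82, 110, 133, 149
n = 149; position = 3n/4 = 111.75.
This falls in the class 20 – <25: L = 20, F = 110, f = 23, h = 5.
Upper quartile ≈ 20 + ((111.75 − 110) / 23) × 5 = 20.3804

20.38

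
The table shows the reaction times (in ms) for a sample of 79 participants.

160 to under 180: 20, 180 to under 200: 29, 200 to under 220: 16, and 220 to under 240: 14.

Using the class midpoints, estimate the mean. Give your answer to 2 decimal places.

196.08

Midpoints: 170, 190, 210, 230
Σfm = 20×170 + 29×190 + 16×210 + 14×230 = 15490
n = Σf = 79
Mean = 15490 / 79 = 196.0759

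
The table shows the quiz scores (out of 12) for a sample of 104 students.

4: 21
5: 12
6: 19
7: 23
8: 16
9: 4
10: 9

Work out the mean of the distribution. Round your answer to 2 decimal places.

Values: 4, 5, 6, 7, 8, 9, 10
Σfx = 21×4 + 12×5 + 19×6 + 23×7 + 16×8 + 4×9 + 9×10 = 673
n = Σf = 104
Mean = 673 / 104 = 6.4712

6.47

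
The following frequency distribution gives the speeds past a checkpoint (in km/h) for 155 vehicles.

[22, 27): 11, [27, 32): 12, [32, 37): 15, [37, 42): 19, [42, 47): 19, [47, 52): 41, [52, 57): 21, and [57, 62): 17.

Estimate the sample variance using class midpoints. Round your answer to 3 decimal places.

104.032

Midpoints: 24.5, 29.5, 34.5, 39.5, 44.5, 49.5, 54.5, 59.5
n = 155, Σfm = 6922.5, mean = 44.6613
Σfm² = 325188.75
Σf(m − x̄)² = Σfm² − (Σfm)²/n = 325188.75 − 6922.5²/155 = 16020.9677
Sample variance = 16020.9677 / 154 = 104.0323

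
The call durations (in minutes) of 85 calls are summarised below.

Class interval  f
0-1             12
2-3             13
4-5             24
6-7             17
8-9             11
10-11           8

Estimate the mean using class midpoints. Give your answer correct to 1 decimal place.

5.1

Midpoints: 0.5, 2.5, 4.5, 6.5, 8.5, 10.5
Σfm = 12×0.5 + 13×2.5 + 24×4.5 + 17×6.5 + 11×8.5 + 8×10.5 = 434.5
n = Σf = 85
Mean = 434.5 / 85 = 5.1118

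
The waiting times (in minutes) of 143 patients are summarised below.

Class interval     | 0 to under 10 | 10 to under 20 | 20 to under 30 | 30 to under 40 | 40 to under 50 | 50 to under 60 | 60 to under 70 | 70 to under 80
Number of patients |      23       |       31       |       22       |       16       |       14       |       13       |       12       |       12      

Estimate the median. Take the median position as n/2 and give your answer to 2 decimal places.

Cumulative frequencies: 23, 54, 76, 92, 106, 119, 131, 143
n = 143; position = n/2 = 71.5.
This falls in the class 20 to under 30: L = 20, F = 54, f = 22, h = 10.
Median ≈ 20 + ((71.5 − 54) / 22) × 10 = 27.9545

27.95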